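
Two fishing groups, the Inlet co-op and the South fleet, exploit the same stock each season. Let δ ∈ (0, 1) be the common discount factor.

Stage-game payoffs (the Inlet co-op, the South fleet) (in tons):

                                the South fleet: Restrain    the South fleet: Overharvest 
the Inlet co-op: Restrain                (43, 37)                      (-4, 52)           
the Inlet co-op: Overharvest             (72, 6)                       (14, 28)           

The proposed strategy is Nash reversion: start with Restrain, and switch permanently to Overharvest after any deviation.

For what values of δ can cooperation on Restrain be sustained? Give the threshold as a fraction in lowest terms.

5/8

For the Inlet co-op: deviation gain 72−43 = 29, per-period punishment loss 43−14 = 29. IC gives δ ≥ 29/58 = 1/2.
For the South fleet: gain 15, loss 9 per period, so δ ≥ 15/24 = 5/8.
The tighter constraint is the South fleet's, so cooperation needs δ ≥ 5/8.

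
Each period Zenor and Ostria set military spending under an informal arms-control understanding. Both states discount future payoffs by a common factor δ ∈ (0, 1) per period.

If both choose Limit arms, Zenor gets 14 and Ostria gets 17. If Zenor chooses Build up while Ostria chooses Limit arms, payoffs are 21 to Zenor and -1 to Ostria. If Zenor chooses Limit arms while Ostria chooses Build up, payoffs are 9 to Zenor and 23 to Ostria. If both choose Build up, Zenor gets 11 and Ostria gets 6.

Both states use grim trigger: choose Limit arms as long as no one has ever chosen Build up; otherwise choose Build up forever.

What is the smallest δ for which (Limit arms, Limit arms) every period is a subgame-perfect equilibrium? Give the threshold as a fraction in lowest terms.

For Zenor: deviation gain 21−14 = 7, per-period punishment loss 14−11 = 3. IC gives δ ≥ 7/10.
For Ostria: gain 6, loss 11 per period, so δ ≥ 6/17.
The tighter constraint is Zenor's, so cooperation needs δ ≥ 7/10.

7/10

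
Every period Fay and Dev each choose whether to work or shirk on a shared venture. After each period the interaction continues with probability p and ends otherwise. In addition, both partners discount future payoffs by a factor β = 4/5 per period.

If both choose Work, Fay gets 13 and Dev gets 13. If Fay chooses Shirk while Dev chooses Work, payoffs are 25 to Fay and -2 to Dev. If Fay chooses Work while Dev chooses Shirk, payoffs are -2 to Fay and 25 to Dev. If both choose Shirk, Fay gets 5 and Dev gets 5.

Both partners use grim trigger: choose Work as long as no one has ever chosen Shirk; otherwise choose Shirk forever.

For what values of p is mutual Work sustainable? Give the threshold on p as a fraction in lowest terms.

3/4

With continuation probability p and discount β, the effective per-period discount factor is βp.
Grim-trigger IC: βp ≥ (25−13)/(25−5) = 3/5.
So p ≥ (3/5)/(4/5) = 3/4.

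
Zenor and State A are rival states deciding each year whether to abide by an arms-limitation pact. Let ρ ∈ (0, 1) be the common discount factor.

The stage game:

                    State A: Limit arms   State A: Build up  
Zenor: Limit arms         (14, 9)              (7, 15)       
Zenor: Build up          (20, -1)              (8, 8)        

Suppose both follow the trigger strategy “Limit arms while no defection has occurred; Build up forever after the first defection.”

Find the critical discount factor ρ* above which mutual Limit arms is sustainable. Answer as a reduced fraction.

For Zenor: deviation gain 20−14 = 6, per-period punishment loss 14−8 = 6. IC gives ρ ≥ 6/12 = 1/2.
For State A: gain 6, loss 1 per period, so ρ ≥ 6/7.
The tighter constraint is State A's, so cooperation needs ρ ≥ 6/7.

6/7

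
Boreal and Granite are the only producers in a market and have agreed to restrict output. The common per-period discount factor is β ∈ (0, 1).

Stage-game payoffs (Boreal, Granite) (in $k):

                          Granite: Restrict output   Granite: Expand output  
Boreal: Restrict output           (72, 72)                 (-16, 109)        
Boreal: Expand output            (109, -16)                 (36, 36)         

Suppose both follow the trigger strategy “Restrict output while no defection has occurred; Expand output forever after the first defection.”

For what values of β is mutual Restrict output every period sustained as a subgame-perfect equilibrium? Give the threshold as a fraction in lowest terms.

One-period gain from deviating is 109 − 72 = 37. The loss is 72 − 36 = 36 in every subsequent period, with present value 36·β/(1−β).
Deviation is unprofitable when 36·β/(1−β) ≥ 37, i.e. β/(1−β) ≥ 37/36.
Equivalently β ≥ 37/(37+36) = 37/73.

37/73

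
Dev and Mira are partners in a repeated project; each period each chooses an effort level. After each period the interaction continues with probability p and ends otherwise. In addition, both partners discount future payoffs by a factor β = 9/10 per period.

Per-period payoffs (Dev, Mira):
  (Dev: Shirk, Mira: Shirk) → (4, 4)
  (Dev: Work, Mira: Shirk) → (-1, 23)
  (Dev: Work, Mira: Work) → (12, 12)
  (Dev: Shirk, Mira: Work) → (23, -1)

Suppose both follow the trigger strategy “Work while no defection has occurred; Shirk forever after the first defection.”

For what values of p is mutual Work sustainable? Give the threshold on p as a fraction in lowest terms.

With continuation probability p and discount β, the effective per-period discount factor is βp.
Grim-trigger IC: βp ≥ (23−12)/(23−4) = 11/19.
So p ≥ (11/19)/(9/10) = 110/171.

110/171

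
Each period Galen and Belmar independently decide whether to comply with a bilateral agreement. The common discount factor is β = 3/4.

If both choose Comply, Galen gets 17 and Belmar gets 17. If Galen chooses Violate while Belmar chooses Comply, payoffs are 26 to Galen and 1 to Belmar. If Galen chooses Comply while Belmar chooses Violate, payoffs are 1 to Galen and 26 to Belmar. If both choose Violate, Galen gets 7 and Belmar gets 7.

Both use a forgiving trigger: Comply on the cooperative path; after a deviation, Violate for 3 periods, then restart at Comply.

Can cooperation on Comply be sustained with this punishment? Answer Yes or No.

Yes

Comparing payoff streams over the 4 periods until play realigns: cooperate → 17(1+β+…+β^3); deviate → 26 + 7(β+…+β^3).
Cooperation is sustained iff (17−7)(β+…+β^3) ≥ 26−17.
β+…+β^3 = 3/4·(1−(3/4)^3)/(1−3/4) = 1.7344, and (26−17)/(17−7) = 0.9000.
1.7344 ≥ 0.9000, so cooperation is sustainable.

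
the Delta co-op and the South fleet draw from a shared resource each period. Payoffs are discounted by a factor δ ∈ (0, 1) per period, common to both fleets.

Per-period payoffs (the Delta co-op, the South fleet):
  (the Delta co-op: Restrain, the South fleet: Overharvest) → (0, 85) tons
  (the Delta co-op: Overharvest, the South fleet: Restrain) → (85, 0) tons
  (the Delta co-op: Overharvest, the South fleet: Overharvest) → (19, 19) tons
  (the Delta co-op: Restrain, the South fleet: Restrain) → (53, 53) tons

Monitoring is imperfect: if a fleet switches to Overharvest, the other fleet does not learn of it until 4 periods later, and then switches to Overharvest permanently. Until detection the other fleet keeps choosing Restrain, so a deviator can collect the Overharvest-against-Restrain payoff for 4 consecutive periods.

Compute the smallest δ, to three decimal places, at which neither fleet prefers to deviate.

0.834

Deviating for the 4 undetected periods gains 85−53 = 32 per period over cooperation, then loses 53−19 = 34 per period forever once punishment starts.
Gain: 32(1 + δ + … + δ^3); loss: 34·δ^4/(1−δ).
No profitable deviation ⇔ 32(1−δ^4) ≤ 34·δ^4, i.e. δ^4 ≥ 32/(32+34) = 16/33.
Hence δ ≥ (16/33)^(1/4) ≈ 0.834.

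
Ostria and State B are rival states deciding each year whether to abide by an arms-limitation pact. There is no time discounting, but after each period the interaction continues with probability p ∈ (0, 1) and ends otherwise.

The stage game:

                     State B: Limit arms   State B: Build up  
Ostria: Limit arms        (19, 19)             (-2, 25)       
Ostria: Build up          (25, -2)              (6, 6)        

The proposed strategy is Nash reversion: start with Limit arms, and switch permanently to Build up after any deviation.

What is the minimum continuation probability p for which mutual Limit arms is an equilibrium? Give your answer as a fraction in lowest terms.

With no time discounting, the continuation probability p plays the role of the discount factor.
Grim-trigger IC: 19/(1−p) ≥ 25 + 6p/(1−p) ⇒ p ≥ (25−19)/(25−6) = 6/19.

6/19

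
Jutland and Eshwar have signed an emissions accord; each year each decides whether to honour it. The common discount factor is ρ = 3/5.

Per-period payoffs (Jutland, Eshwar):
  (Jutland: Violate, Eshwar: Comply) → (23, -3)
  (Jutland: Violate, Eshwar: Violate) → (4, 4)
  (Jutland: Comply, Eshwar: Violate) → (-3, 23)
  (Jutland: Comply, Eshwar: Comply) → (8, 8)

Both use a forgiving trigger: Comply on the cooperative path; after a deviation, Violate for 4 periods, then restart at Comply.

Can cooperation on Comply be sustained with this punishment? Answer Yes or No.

No

IC: ρ+…+ρ^4 ≥ (23−8)/(8−4) = 15/4.
At ρ = 3/5: partial sum = 1.3056 < 3.7500. Cooperation not sustainable.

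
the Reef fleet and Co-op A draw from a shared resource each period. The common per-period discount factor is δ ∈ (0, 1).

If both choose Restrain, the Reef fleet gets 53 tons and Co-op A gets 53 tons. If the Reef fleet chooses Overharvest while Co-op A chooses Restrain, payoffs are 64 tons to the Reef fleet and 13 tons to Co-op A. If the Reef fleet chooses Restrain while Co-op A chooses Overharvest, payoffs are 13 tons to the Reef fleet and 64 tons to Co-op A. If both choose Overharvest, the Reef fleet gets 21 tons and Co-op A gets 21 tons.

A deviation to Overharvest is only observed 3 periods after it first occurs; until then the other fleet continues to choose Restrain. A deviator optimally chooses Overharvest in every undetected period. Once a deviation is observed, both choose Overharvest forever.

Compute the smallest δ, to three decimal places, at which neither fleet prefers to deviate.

A deviator earns 64 for 3 periods, then 21 forever; cooperating earns 53 forever. Multiplying the IC by (1−δ):
53 ≥ 64(1−δ^3) + 21δ^3, so 43·δ^3 ≥ 11 and δ^3 ≥ 11/43.
δ ≥ (11/43)^(1/3) ≈ 0.635.

0.635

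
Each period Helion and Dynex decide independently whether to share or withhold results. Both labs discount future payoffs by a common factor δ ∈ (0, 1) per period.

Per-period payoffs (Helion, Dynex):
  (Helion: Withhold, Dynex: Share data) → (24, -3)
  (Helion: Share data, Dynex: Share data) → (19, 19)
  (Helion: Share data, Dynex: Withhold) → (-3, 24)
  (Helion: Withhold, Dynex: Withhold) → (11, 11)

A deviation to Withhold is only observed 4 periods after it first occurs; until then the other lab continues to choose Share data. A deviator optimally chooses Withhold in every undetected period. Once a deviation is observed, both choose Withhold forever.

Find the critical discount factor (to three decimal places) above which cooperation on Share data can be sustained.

0.788

A deviator earns 24 for 4 periods, then 11 forever; cooperating earns 19 forever. Multiplying the IC by (1−δ):
19 ≥ 24(1−δ^4) + 11δ^4, so 13·δ^4 ≥ 5 and δ^4 ≥ 5/13.
δ ≥ (5/13)^(1/4) ≈ 0.788.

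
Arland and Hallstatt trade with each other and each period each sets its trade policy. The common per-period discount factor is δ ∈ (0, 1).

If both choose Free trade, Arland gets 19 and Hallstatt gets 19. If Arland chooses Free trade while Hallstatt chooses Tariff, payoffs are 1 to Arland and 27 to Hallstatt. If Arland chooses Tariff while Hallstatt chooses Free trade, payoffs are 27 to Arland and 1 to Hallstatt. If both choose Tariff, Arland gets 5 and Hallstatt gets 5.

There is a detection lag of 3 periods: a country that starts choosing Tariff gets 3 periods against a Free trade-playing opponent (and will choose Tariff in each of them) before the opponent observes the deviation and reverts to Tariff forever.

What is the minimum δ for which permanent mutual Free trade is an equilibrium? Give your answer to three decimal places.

0.714

Deviating for the 3 undetected periods gains 27−19 = 8 per period over cooperation, then loses 19−5 = 14 per period forever once punishment starts.
Gain: 8(1 + δ + … + δ^2); loss: 14·δ^3/(1−δ).
No profitable deviation ⇔ 8(1−δ^3) ≤ 14·δ^3, i.e. δ^3 ≥ 8/(8+14) = 4/11.
Hence δ ≥ (4/11)^(1/3) ≈ 0.714.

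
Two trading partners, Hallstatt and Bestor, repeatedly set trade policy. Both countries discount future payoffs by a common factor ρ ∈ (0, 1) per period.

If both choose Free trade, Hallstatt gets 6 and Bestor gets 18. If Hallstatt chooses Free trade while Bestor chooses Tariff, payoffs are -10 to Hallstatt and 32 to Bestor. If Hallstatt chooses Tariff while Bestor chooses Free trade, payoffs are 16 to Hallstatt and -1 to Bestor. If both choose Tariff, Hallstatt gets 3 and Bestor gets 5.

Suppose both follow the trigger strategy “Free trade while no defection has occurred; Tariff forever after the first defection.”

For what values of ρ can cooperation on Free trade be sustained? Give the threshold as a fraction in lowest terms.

Hallstatt: cooperation gives 6 each period; deviation gives 16 once then 3 forever.
  6/(1−ρ) ≥ 16 + 3ρ/(1−ρ) ⇒ ρ ≥ 10/13.
Bestor: cooperation gives 18 each period; deviation gives 32 once then 5 forever.
  ρ ≥ 14/27.
Both must hold, so the binding constraint is Hallstatt's: ρ ≥ 10/13.

10/13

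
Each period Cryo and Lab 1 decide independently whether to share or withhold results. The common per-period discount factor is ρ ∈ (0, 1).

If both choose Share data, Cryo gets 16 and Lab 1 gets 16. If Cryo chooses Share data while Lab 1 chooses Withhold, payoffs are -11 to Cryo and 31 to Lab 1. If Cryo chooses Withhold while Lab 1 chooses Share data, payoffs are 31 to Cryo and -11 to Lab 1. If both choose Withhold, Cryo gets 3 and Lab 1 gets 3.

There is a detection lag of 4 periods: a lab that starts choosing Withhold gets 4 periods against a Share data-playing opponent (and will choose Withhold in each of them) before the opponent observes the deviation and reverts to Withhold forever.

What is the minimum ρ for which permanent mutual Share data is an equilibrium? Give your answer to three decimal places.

The best deviation is to choose Withhold for all 4 undetected periods, earning 31 each, then 3 forever once detected.
Deviation value: 31(1−ρ^4)/(1−ρ) + 3ρ^4/(1−ρ); cooperation value: 16/(1−ρ).
IC: 16 ≥ 31(1−ρ^4) + 3ρ^4 = 31 − 28ρ^4.
So ρ^4 ≥ 15/28, giving ρ ≥ (15/28)^(1/4) ≈ 0.856.

0.856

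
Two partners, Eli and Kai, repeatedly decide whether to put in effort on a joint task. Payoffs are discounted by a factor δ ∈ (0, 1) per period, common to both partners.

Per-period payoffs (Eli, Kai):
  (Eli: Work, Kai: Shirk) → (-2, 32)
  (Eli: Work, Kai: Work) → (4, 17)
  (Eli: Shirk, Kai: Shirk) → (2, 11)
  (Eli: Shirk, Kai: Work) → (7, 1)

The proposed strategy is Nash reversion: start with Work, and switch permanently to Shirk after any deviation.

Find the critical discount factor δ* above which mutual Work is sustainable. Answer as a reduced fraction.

5/7

Eli: cooperation gives 4 each period; deviation gives 7 once then 2 forever.
  4/(1−δ) ≥ 7 + 2δ/(1−δ) ⇒ δ ≥ 3/5.
Kai: cooperation gives 17 each period; deviation gives 32 once then 11 forever.
  δ ≥ 15/21 = 5/7.
Both must hold, so the binding constraint is Kai's: δ ≥ 5/7.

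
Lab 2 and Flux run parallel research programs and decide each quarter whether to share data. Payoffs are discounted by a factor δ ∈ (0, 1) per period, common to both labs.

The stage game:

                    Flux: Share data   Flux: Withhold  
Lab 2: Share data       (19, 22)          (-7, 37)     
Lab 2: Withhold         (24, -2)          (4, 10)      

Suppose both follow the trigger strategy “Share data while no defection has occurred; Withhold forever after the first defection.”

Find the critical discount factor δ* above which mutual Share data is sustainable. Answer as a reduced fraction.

Lab 2: cooperation gives 19 each period; deviation gives 24 once then 4 forever.
  19/(1−δ) ≥ 24 + 4δ/(1−δ) ⇒ δ ≥ 5/20 = 1/4.
Flux: cooperation gives 22 each period; deviation gives 37 once then 10 forever.
  δ ≥ 15/27 = 5/9.
Both must hold, so the binding constraint is Flux's: δ ≥ 5/9.

5/9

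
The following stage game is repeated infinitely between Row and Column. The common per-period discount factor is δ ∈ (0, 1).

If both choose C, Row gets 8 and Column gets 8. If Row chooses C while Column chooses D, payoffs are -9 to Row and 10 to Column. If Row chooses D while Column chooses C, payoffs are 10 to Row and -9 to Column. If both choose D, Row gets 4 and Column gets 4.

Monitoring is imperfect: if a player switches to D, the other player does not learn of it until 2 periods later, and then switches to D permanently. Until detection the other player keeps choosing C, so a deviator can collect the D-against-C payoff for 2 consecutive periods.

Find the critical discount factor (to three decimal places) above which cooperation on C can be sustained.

0.577

A deviator earns 10 for 2 periods, then 4 forever; cooperating earns 8 forever. Multiplying the IC by (1−δ):
8 ≥ 10(1−δ^2) + 4δ^2, so 6·δ^2 ≥ 2 and δ^2 ≥ 1/3.
δ ≥ (1/3)^(1/2) ≈ 0.577.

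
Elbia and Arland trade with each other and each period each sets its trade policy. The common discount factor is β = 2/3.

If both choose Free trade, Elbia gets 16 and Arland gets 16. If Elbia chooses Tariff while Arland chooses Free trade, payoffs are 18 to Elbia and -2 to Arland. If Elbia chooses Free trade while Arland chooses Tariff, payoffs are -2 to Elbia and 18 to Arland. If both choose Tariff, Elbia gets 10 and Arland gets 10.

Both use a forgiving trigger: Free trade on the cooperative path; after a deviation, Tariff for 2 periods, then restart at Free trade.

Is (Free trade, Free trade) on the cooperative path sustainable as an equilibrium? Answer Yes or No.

Yes

IC: β+…+β^2 ≥ (18−16)/(16−10) = 1/3.
At β = 2/3: partial sum = 1.1111 ≥ 0.3333. Cooperation sustainable.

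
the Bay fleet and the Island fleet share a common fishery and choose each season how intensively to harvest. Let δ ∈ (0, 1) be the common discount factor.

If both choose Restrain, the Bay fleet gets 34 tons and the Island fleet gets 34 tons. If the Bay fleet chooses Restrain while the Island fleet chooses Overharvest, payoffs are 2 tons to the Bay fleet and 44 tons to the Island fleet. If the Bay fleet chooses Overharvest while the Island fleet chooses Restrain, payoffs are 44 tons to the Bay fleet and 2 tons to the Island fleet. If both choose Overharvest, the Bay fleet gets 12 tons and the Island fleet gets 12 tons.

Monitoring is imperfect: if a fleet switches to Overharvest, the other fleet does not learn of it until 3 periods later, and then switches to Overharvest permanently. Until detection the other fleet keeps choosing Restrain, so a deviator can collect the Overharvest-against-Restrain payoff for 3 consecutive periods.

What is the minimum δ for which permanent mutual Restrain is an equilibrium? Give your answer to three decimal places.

A deviator earns 44 for 3 periods, then 12 forever; cooperating earns 34 forever. Multiplying the IC by (1−δ):
34 ≥ 44(1−δ^3) + 12δ^3, so 32·δ^3 ≥ 10 and δ^3 ≥ 5/16.
δ ≥ (5/16)^(1/3) ≈ 0.679.

0.679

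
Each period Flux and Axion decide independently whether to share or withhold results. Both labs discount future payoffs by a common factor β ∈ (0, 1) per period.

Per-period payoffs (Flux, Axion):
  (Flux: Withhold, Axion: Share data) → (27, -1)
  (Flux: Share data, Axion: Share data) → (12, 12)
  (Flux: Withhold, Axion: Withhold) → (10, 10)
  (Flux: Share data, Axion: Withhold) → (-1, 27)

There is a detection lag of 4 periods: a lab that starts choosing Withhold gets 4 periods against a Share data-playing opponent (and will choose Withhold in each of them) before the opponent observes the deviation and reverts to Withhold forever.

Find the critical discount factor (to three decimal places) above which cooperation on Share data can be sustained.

The best deviation is to choose Withhold for all 4 undetected periods, earning 27 each, then 10 forever once detected.
Deviation value: 27(1−β^4)/(1−β) + 10β^4/(1−β); cooperation value: 12/(1−β).
IC: 12 ≥ 27(1−β^4) + 10β^4 = 27 − 17β^4.
So β^4 ≥ 15/17, giving β ≥ (15/17)^(1/4) ≈ 0.969.

0.969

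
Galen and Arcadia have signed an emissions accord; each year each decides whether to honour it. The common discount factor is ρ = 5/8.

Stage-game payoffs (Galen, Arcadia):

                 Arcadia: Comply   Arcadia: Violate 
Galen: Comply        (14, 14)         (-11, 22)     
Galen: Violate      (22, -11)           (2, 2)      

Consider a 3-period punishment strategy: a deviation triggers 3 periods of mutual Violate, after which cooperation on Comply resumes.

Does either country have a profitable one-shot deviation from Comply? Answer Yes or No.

No

Comparing payoff streams over the 4 periods until play realigns: cooperate → 14(1+ρ+…+ρ^3); deviate → 22 + 2(ρ+…+ρ^3).
Cooperation is sustained iff (14−2)(ρ+…+ρ^3) ≥ 22−14.
ρ+…+ρ^3 = 5/8·(1−(5/8)^3)/(1−5/8) = 1.2598, and (22−14)/(14−2) = 0.6667.
1.2598 ≥ 0.6667, so cooperation is sustainable.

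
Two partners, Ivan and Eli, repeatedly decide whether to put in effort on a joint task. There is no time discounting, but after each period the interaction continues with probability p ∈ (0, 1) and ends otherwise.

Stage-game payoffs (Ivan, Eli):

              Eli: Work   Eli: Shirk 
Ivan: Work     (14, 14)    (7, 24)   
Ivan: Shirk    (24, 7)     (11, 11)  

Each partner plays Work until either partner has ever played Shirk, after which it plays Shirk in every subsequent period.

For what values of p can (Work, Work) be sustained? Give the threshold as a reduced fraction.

10/13

With no time discounting, the continuation probability p plays the role of the discount factor.
Grim-trigger IC: 14/(1−p) ≥ 24 + 11p/(1−p) ⇒ p ≥ (24−14)/(24−11) = 10/13.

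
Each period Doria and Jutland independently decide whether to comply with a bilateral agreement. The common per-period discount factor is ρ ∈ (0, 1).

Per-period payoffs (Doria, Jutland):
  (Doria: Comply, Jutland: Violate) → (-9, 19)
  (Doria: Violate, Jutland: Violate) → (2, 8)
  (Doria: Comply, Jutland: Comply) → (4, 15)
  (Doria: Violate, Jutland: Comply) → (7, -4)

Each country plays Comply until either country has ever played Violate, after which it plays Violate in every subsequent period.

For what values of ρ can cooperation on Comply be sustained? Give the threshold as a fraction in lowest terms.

3/5

For Doria: deviation gain 7−4 = 3, per-period punishment loss 4−2 = 2. IC gives ρ ≥ 3/5.
For Jutland: gain 4, loss 7 per period, so ρ ≥ 4/11.
The tighter constraint is Doria's, so cooperation needs ρ ≥ 3/5.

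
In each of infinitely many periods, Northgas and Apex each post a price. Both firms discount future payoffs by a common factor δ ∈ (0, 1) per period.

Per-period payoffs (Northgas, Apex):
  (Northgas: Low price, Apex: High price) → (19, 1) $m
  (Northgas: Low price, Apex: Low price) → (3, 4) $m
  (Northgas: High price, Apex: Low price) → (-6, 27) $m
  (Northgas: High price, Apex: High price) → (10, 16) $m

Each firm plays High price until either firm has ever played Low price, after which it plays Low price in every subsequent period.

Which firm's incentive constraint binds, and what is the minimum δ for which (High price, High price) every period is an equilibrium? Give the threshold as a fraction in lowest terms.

For Northgas: deviation gain 19−10 = 9, per-period punishment loss 10−3 = 7. IC gives δ ≥ 9/16.
For Apex: gain 11, loss 12 per period, so δ ≥ 11/23.
The tighter constraint is Northgas's, so cooperation needs δ ≥ 9/16.

Northgas; δ ≥ 9/16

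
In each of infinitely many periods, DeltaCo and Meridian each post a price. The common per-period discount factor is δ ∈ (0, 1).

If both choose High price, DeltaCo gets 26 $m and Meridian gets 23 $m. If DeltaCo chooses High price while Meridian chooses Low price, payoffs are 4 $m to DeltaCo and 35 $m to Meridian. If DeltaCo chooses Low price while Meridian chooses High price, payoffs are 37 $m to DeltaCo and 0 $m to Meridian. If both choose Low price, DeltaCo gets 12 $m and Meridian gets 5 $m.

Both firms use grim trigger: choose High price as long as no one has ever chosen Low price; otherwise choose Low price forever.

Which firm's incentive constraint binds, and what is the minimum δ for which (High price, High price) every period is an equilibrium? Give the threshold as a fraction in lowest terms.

DeltaCo; δ ≥ 11/25

For DeltaCo: deviation gain 37−26 = 11, per-period punishment loss 26−12 = 14. IC gives δ ≥ 11/25.
For Meridian: gain 12, loss 18 per period, so δ ≥ 12/30 = 2/5.
The tighter constraint is DeltaCo's, so cooperation needs δ ≥ 11/25.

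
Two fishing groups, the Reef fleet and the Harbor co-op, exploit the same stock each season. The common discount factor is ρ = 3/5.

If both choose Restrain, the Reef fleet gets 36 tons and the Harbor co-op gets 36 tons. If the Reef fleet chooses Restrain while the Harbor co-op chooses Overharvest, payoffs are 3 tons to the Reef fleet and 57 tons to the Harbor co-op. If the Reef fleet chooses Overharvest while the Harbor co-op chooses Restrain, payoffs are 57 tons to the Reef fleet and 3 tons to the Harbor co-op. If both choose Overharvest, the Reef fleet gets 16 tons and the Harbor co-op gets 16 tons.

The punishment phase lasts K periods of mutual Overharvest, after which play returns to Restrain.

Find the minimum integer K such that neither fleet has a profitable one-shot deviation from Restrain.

IC: ρ(1−ρ^K)/(1−ρ) ≥ (57−36)/(36−16) = 21/20.
With ρ = 3/5: need 1 − ρ^K ≥ 21/20·(1−3/5)/(3/5), i.e. ρ^K ≤ 0.3000.
Since (3/5)^2 = 0.3600 and (3/5)^3 = 0.2160, the smallest such K is 3.

3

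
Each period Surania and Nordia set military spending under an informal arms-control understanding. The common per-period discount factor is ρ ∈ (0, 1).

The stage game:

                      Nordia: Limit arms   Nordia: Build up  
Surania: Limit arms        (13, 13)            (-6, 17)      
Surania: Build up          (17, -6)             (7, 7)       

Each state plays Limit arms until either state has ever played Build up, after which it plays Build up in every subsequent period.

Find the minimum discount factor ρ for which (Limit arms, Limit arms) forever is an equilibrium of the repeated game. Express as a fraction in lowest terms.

2/5

13/(1−ρ) ≥ 17 + 7ρ/(1−ρ)
13 ≥ 17 − 10ρ
ρ ≥ 4/10 = 2/5.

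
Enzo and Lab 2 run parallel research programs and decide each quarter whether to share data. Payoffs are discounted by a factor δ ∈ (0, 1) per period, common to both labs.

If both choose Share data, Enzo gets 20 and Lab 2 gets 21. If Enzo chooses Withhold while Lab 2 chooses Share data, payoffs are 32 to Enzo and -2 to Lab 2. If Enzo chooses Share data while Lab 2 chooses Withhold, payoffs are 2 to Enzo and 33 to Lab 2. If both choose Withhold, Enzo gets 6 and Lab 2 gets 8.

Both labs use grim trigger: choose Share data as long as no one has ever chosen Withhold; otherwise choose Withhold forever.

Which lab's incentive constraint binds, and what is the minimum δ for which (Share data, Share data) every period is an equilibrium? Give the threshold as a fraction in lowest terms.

Lab 2; δ ≥ 12/25

Enzo's threshold: (32−20)/(32−6) = 6/13.
Lab 2's threshold: (33−21)/(33−8) = 12/25.
6/13 < 12/25, so Lab 2 binds and δ* = 12/25.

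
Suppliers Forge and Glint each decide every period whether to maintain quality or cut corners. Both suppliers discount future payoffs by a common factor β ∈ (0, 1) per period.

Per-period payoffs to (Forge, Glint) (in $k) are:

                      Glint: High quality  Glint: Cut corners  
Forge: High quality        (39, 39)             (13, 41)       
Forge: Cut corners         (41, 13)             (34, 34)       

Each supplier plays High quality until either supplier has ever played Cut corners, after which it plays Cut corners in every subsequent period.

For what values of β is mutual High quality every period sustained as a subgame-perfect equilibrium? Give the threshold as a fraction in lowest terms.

One-period gain from deviating is 41 − 39 = 2. The loss is 39 − 34 = 5 in every subsequent period, with present value 5·β/(1−β).
Deviation is unprofitable when 5·β/(1−β) ≥ 2, i.e. β/(1−β) ≥ 2/5.
Equivalently β ≥ 2/(2+5) = 2/7.

2/7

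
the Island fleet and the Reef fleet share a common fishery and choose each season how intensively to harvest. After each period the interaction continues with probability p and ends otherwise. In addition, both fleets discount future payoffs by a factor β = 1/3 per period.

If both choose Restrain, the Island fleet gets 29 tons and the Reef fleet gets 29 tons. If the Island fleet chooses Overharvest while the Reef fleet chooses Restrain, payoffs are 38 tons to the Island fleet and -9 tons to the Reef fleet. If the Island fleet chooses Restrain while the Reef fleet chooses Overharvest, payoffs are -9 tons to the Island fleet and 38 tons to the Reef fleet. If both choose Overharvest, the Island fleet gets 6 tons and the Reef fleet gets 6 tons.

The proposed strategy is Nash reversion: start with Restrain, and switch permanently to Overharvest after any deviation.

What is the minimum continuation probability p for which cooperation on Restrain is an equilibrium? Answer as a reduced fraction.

Expected continuation weight on next period's payoff is β·p = 1/3·p, which plays the role of the discount factor.
Cooperation requires 1/3·p ≥ (38−29)/(38−6) = 9/32, hence p ≥ 27/32.

27/32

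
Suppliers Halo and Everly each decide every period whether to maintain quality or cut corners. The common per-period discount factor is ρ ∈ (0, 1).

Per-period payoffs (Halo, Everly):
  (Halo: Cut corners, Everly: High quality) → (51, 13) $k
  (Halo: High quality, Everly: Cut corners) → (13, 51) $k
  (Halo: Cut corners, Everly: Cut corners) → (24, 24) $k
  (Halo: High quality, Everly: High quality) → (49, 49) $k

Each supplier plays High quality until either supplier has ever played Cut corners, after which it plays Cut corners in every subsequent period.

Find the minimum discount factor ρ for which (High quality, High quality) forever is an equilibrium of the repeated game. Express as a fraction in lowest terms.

Cooperation forever yields 49 each period: 49/(1−ρ).
Deviating yields 51 once, then 24 forever: 51 + 24ρ/(1−ρ).
No profitable deviation requires 49/(1−ρ) ≥ 51 + 24ρ/(1−ρ).
Multiplying by (1−ρ): 49 ≥ 51(1−ρ) + 24ρ = 51 − 27ρ.
So 27ρ ≥ 2, i.e. ρ ≥ 2/27.

2/27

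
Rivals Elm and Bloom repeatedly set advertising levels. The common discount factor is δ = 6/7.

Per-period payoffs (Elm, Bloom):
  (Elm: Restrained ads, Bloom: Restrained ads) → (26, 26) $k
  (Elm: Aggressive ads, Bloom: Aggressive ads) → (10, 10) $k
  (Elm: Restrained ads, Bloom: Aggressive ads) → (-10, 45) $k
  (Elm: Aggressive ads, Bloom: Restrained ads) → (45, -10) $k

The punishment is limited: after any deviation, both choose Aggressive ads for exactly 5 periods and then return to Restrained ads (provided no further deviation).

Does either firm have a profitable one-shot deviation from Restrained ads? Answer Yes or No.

A one-shot deviation gives 45 now, then 10 for 5 periods, then back to 26.
Gain from deviating: (45−26) today; loss: (26−10) in each of the next 5 periods.
No-deviation condition: (26−10)(δ+…+δ^5) ≥ 45−26, i.e. δ+…+δ^5 ≥ 19/16.
At δ = 6/7: δ+…+δ^5 = 3.2240 ≥ 1.1875.
So cooperation is sustainable.

No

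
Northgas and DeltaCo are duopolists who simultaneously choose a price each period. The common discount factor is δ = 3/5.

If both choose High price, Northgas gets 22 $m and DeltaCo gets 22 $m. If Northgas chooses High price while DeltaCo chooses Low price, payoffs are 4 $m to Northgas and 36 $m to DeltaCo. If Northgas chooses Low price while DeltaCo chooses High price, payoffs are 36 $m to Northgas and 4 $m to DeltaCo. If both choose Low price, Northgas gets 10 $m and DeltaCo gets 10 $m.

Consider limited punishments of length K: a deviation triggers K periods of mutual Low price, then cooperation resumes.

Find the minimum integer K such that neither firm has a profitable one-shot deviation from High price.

3

No profitable deviation requires (22−10)(δ+…+δ^K) ≥ 36−22, i.e. δ+…+δ^K ≥ 7/6 ≈ 1.1667.
With δ = 3/5, the partial sums are K=1: 0.6000, K=2: 0.9600, K=3: 1.1760.
K = 3 is the first length at which the sum reaches 1.1667.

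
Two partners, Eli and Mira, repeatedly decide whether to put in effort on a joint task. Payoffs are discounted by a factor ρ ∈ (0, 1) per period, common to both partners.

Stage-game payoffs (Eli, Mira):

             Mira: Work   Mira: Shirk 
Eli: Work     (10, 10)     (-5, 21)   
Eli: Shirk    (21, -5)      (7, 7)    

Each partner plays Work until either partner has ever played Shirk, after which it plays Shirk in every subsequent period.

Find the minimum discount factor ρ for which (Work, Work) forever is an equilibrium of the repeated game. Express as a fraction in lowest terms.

One-period gain from deviating is 21 − 10 = 11. The loss is 10 − 7 = 3 in every subsequent period, with present value 3·ρ/(1−ρ).
Deviation is unprofitable when 3·ρ/(1−ρ) ≥ 11, i.e. ρ/(1−ρ) ≥ 11/3.
Equivalently ρ ≥ 11/(11+3) = 11/14.

11/14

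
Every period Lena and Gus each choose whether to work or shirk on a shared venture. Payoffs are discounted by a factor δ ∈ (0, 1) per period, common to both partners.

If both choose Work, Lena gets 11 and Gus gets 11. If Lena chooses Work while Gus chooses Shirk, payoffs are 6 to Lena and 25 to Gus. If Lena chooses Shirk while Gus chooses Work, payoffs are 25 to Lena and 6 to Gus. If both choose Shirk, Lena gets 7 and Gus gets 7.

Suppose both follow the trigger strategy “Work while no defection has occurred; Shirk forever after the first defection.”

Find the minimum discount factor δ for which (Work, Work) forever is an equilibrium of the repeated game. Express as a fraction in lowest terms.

7/9

Cooperation forever yields 11 each period: 11/(1−δ).
Deviating yields 25 once, then 7 forever: 25 + 7δ/(1−δ).
No profitable deviation requires 11/(1−δ) ≥ 25 + 7δ/(1−δ).
Multiplying by (1−δ): 11 ≥ 25(1−δ) + 7δ = 25 − 18δ.
So 18δ ≥ 14, i.e. δ ≥ 14/18 = 7/9.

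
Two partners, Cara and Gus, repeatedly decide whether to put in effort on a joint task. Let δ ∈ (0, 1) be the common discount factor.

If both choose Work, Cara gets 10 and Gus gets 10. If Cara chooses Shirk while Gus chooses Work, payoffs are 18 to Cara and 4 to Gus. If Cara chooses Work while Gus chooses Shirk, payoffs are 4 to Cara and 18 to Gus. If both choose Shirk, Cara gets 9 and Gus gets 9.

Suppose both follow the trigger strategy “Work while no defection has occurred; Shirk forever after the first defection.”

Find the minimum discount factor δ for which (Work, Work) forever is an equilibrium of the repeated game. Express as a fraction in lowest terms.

8/9

10/(1−δ) ≥ 18 + 9δ/(1−δ)
10 ≥ 18 − 9δ
δ ≥ 8/9.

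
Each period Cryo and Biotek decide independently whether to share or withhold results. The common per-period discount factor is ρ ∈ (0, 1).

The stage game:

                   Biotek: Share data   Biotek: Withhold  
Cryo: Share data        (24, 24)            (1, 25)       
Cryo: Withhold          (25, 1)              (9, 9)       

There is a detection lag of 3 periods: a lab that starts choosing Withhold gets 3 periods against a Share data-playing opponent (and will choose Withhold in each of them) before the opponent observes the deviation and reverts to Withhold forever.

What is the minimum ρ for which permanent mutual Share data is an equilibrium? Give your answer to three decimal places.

0.397

A deviator earns 25 for 3 periods, then 9 forever; cooperating earns 24 forever. Multiplying the IC by (1−ρ):
24 ≥ 25(1−ρ^3) + 9ρ^3, so 16·ρ^3 ≥ 1 and ρ^3 ≥ 1/16.
ρ ≥ (1/16)^(1/3) ≈ 0.397.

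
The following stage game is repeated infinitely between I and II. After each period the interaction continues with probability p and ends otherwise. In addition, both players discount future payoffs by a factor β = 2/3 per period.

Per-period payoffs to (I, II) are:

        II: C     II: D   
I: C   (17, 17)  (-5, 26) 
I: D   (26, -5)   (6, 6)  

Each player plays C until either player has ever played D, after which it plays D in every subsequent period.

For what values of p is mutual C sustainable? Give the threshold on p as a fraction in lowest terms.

27/40

Expected continuation weight on next period's payoff is β·p = 2/3·p, which plays the role of the discount factor.
Cooperation requires 2/3·p ≥ (26−17)/(26−6) = 9/20, hence p ≥ 27/40.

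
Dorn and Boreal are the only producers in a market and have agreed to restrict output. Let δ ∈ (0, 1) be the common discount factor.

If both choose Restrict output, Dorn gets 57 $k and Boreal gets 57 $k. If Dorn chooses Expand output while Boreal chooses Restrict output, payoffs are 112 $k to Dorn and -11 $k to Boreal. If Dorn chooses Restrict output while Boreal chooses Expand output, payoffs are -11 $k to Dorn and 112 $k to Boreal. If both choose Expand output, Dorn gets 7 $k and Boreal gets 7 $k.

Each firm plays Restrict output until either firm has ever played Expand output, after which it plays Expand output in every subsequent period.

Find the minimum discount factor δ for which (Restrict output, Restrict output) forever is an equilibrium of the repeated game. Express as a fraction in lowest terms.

One-period gain from deviating is 112 − 57 = 55. The loss is 57 − 7 = 50 in every subsequent period, with present value 50·δ/(1−δ).
Deviation is unprofitable when 50·δ/(1−δ) ≥ 55, i.e. δ/(1−δ) ≥ 11/10.
Equivalently δ ≥ 55/(55+50) = 11/21.

11/21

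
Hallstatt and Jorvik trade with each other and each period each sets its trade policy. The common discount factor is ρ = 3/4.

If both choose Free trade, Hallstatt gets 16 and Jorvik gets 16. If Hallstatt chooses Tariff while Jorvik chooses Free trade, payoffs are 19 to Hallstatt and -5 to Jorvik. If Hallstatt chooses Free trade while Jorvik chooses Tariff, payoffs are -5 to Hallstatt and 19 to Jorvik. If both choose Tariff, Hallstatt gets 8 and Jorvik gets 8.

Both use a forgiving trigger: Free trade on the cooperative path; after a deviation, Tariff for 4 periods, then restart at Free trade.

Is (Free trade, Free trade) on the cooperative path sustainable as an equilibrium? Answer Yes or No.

IC: ρ+…+ρ^4 ≥ (19−16)/(16−8) = 3/8.
At ρ = 3/4: partial sum = 2.0508 ≥ 0.3750. Cooperation sustainable.

Yes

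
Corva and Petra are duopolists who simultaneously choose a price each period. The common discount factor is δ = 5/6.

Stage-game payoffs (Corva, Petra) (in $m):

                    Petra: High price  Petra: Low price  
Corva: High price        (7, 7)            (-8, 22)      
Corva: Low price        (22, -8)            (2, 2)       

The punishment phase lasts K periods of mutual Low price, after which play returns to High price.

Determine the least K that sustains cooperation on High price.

IC: δ(1−δ^K)/(1−δ) ≥ (22−7)/(7−2) = 3.
With δ = 5/6: need 1 − δ^K ≥ 3·(1−5/6)/(5/6), i.e. δ^K ≤ 0.4000.
Since (5/6)^5 = 0.4019 and (5/6)^6 = 0.3349, the smallest such K is 6.

6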